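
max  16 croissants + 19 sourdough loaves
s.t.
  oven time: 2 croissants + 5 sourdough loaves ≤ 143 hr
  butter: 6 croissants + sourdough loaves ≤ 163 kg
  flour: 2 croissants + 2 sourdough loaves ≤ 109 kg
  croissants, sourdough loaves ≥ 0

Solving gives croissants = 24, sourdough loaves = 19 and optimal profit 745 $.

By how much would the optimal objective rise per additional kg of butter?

1.5

Check each constraint at x*: oven time 143/143 (tight); butter 163/163 (tight); flour 86/109 (slack 23).
Slack constraints have shadow price 0 (complementary slackness).
From A_Bᵀ y = c: 2·y_oven time + 6·y_butter = 16; 5·y_oven time + 1·y_butter = 19.
Solving: y_oven time = 3.5, y_butter = 1.5.
Shadow price of butter = 1.5.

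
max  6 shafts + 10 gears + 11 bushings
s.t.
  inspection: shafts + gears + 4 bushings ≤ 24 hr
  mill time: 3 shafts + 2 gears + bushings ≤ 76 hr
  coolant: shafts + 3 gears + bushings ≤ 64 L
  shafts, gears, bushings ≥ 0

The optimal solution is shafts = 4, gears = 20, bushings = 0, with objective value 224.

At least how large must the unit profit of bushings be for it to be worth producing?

18

Check each constraint at x*: inspection 24/24 (tight); mill time 52/76 (slack 24); coolant 64/64 (tight).
Slack constraints have shadow price 0 (complementary slackness).
The binding rows give the dual system: 1·y_inspection + 1·y_coolant = 6 and 1·y_inspection + 3·y_coolant = 10.
This yields shadow prices y_inspection = 4, y_coolant = 2.
bushings enters the basis when its profit ≥ yᵀa₃ = 4·4 + 2·1 = 18.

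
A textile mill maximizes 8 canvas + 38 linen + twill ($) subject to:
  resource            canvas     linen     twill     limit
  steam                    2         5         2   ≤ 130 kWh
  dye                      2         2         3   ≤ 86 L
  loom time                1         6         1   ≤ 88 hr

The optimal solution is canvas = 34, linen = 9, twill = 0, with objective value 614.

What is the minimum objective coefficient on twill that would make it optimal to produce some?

9

At the optimum: steam uses 113 of 130 (slack = 17); dye uses 86 of 86 (binding); loom time uses 88 of 88 (binding).
By complementary slackness, y = 0 for the non-binding constraint.
Dual feasibility on the basic columns requires 2·y_dye + 1·y_loom time = 8, 2·y_dye + 6·y_loom time = 38.
This yields shadow prices y_dye = 1, y_loom time = 6.
twill enters the basis when its profit ≥ yᵀa₃ = 1·3 + 6·1 = 9.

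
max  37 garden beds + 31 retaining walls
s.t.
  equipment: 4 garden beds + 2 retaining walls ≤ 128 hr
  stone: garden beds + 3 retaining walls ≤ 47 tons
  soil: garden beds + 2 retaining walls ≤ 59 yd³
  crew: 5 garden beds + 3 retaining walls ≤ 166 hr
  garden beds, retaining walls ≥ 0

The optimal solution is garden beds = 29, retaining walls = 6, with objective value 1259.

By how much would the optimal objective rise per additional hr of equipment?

8

At the optimum: equipment uses 128 of 128 (binding); stone uses 47 of 47 (binding); soil uses 41 of 59 (slack = 18); crew uses 163 of 166 (slack = 3).
By complementary slackness, y = 0 for the non-binding constraints.
Dual feasibility on the basic columns requires 4·y_equipment + 1·y_stone = 37, 2·y_equipment + 3·y_stone = 31.
Solving: y_equipment = 8, y_stone = 5.
Shadow price of equipment = 8.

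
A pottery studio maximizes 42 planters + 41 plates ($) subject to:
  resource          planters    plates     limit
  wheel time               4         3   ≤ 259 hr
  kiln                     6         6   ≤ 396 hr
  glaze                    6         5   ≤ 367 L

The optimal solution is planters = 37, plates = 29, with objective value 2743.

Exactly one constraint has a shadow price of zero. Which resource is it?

wheel time

wheel time: 235/259 (slack 24)
kiln: 396/396 (binding)
glaze: 367/367 (binding)
By complementary slackness, a constraint with positive slack has shadow price 0 → wheel time.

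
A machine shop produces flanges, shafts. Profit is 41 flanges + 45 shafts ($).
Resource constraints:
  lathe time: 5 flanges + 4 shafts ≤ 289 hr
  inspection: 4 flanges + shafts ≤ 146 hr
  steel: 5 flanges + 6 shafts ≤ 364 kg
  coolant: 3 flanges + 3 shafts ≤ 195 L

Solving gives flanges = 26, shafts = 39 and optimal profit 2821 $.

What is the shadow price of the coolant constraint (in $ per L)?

7

Check each constraint at x*: lathe time 286/289 (slack 3); inspection 143/146 (slack 3); steel 364/364 (tight); coolant 195/195 (tight).
Since lathe time, inspection are not tight, their duals are 0.
The binding rows give the dual system: 5·y_steel + 3·y_coolant = 41 and 6·y_steel + 3·y_coolant = 45.
This yields shadow prices y_steel = 4, y_coolant = 7.
Shadow price of coolant = 7.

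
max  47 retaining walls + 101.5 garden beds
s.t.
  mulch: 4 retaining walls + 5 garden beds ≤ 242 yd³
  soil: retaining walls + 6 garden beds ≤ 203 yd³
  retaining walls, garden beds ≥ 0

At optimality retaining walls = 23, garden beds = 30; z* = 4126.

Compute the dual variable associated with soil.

9

At the optimum: mulch uses 242 of 242 (binding); soil uses 203 of 203 (binding).
Dual feasibility on the basic columns requires 4·y_mulch + 1·y_soil = 47, 5·y_mulch + 6·y_soil = 101.5.
Solving: y_mulch = 9.5, y_soil = 9.
Shadow price of soil = 9.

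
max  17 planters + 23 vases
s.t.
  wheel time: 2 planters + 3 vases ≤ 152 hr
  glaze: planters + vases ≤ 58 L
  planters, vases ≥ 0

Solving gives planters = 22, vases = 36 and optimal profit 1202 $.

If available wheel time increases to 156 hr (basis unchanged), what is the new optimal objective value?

1226

Check each constraint at x*: wheel time 152/152 (tight); glaze 58/58 (tight).
The binding rows give the dual system: 2·y_wheel time + 1·y_glaze = 17 and 3·y_wheel time + 1·y_glaze = 23.
Solving: y_wheel time = 6, y_glaze = 5.
Δz = y_wheel time·Δb = 6 × (4) = 24, so new z* = 1202 + 24 = 1226.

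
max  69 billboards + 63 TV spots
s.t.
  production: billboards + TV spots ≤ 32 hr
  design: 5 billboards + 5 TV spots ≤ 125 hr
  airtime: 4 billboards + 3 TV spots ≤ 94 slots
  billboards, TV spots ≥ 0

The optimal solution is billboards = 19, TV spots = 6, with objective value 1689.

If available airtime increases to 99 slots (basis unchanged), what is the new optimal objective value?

1719

Binding: design and airtime. Non-binding: production (7 unused).
Slack constraints have shadow price 0 (complementary slackness).
The binding rows give the dual system: 5·y_design + 4·y_airtime = 69 and 5·y_design + 3·y_airtime = 63.
Solving: y_design = 9, y_airtime = 6.
Δz = y_airtime·Δb = 6 × (5) = 30, so new z* = 1689 + 30 = 1719.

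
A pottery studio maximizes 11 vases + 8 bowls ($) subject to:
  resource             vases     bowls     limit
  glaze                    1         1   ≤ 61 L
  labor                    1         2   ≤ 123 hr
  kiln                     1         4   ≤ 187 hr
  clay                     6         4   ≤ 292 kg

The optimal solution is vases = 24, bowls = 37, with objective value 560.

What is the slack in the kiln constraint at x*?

15

kiln used = 1·24 + 4·37 = 172; slack = 187 − 172 = 15.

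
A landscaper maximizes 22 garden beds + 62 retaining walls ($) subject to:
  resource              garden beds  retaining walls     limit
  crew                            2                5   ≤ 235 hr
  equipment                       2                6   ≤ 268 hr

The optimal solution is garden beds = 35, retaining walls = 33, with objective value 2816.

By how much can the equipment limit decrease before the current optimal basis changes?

33

Binding constraints: crew, equipment. The basis is B = [[2,5],[2,6]] with det 2.
Per unit decrease in equipment, x* moves by d = (2.5, -1).
The basis stays optimal until retaining walls reaches 0; allowable decrease = 33 hr.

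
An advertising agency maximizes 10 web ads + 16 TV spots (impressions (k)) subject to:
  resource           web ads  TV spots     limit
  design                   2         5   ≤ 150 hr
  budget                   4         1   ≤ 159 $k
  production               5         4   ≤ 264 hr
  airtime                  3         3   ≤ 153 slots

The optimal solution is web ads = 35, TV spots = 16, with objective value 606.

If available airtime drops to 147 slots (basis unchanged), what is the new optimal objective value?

594

Binding: design and airtime. Non-binding: budget (3 unused), production (25 unused).
Since budget, production are not tight, their duals are 0.
Dual feasibility on the basic columns requires 2·y_design + 3·y_airtime = 10, 5·y_design + 3·y_airtime = 16.
This yields shadow prices y_design = 2, y_airtime = 2.
Δz = y_airtime·Δb = 2 × (-6) = -12, so new z* = 606 − 12 = 594.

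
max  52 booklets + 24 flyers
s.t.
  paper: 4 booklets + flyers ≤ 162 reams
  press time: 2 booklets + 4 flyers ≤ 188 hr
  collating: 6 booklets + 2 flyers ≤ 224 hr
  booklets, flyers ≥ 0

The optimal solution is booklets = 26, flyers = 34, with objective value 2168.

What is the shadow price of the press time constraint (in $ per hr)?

Binding: press time and collating. Non-binding: paper (24 unused).
Slack constraints have shadow price 0 (complementary slackness).
The binding rows give the dual system: 2·y_press time + 6·y_collating = 52 and 4·y_press time + 2·y_collating = 24.
This yields shadow prices y_press time = 2, y_collating = 8.
Shadow price of press time = 2.

2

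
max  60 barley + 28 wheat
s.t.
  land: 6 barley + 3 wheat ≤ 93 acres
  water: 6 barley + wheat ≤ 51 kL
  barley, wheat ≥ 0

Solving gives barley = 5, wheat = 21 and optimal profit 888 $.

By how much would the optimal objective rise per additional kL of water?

1

At the optimum: land uses 93 of 93 (binding); water uses 51 of 51 (binding).
The binding rows give the dual system: 6·y_land + 6·y_water = 60 and 3·y_land + 1·y_water = 28.
Solving: y_land = 9, y_water = 1.
Shadow price of water = 1.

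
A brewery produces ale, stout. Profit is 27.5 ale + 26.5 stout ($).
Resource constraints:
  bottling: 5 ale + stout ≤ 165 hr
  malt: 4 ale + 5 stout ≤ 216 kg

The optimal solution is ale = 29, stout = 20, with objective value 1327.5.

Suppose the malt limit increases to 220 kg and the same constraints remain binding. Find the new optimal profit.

1347.5

At the optimum: bottling uses 165 of 165 (binding); malt uses 216 of 216 (binding).
From A_Bᵀ y = c: 5·y_bottling + 4·y_malt = 27.5; 1·y_bottling + 5·y_malt = 26.5.
Solving: y_bottling = 1.5, y_malt = 5.
Δz = y_malt·Δb = 5 × (4) = 20, so new z* = 1327.5 + 20 = 1347.5.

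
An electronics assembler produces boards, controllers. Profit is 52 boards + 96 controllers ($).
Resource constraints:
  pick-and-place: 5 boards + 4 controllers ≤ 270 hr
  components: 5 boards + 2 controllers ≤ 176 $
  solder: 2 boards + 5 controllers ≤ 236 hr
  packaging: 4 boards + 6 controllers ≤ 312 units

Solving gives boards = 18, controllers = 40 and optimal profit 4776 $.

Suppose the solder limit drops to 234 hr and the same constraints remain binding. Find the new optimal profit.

Binding: solder and packaging. Non-binding: pick-and-place (20 unused), components (6 unused).
Since pick-and-place, components are not tight, their duals are 0.
From A_Bᵀ y = c: 2·y_solder + 4·y_packaging = 52; 5·y_solder + 6·y_packaging = 96.
This yields shadow prices y_solder = 9, y_packaging = 8.5.
Δz = y_solder·Δb = 9 × (-2) = -18, so new z* = 4776 − 18 = 4758.

4758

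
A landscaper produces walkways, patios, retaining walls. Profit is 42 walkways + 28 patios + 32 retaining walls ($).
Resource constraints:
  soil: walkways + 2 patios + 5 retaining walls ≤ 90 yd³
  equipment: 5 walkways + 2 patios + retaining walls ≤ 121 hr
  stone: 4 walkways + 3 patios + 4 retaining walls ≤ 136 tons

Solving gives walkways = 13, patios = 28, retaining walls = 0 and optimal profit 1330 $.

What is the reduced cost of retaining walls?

-2

Binding: equipment and stone. Non-binding: soil (21 unused).
Slack constraints have shadow price 0 (complementary slackness).
Dual feasibility on the basic columns requires 5·y_equipment + 4·y_stone = 42, 2·y_equipment + 3·y_stone = 28.
→ y_equipment = 2 and y_stone = 8.
Reduced cost of retaining walls: c₃ − yᵀa₃ = 32 − (2·1 + 8·4) = 32 − 34 = -2.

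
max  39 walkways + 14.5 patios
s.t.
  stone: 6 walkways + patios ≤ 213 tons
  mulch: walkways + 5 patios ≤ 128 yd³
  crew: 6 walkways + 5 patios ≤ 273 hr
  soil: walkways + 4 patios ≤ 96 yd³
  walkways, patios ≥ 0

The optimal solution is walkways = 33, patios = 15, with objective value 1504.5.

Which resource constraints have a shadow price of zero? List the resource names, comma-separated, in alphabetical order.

mulch, soil

stone: 213/213 (binding)
mulch: 108/128 (slack 20)
crew: 273/273 (binding)
soil: 93/96 (slack 3)
By complementary slackness, a constraint with positive slack has shadow price 0 → mulch, soil.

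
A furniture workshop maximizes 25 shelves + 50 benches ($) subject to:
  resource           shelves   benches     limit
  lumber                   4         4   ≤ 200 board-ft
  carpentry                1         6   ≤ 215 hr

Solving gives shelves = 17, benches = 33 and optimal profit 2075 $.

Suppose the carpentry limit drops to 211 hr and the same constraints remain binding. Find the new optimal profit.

2055

Both lumber and carpentry are binding at x*.
The binding rows give the dual system: 4·y_lumber + 1·y_carpentry = 25 and 4·y_lumber + 6·y_carpentry = 50.
→ y_lumber = 5 and y_carpentry = 5.
Δz = y_carpentry·Δb = 5 × (-4) = -20, so new z* = 2075 − 20 = 2055.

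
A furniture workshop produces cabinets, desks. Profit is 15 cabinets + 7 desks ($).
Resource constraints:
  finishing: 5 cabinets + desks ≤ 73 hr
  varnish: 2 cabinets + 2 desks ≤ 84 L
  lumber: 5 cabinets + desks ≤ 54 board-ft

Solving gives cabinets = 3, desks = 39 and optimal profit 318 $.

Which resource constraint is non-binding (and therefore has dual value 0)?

finishing: 54/73 (slack 19)
varnish: 84/84 (binding)
lumber: 54/54 (binding)
By complementary slackness, a constraint with positive slack has shadow price 0 → finishing.

finishing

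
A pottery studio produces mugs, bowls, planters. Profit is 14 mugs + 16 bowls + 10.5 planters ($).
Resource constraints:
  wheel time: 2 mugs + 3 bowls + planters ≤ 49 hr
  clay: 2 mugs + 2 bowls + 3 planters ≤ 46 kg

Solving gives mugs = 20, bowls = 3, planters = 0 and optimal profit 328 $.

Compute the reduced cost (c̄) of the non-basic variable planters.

Check each constraint at x*: wheel time 49/49 (tight); clay 46/46 (tight).
The binding rows give the dual system: 2·y_wheel time + 2·y_clay = 14 and 3·y_wheel time + 2·y_clay = 16.
This yields shadow prices y_wheel time = 2, y_clay = 5.
Reduced cost of planters: c₃ − yᵀa₃ = 10.5 − (2·1 + 5·3) = 10.5 − 17 = -6.5.

-6.5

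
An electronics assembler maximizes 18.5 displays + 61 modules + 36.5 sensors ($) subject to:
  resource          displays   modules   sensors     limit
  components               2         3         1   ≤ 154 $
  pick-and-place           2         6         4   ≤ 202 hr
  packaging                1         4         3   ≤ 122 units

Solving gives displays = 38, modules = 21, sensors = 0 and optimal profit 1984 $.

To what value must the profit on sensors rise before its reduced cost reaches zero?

42.5

Check each constraint at x*: components 139/154 (slack 15); pick-and-place 202/202 (tight); packaging 122/122 (tight).
By complementary slackness, y = 0 for the non-binding constraint.
The binding rows give the dual system: 2·y_pick-and-place + 1·y_packaging = 18.5 and 6·y_pick-and-place + 4·y_packaging = 61.
Solving: y_pick-and-place = 6.5, y_packaging = 5.5.
sensors enters the basis when its profit ≥ yᵀa₃ = 6.5·4 + 5.5·3 = 42.5.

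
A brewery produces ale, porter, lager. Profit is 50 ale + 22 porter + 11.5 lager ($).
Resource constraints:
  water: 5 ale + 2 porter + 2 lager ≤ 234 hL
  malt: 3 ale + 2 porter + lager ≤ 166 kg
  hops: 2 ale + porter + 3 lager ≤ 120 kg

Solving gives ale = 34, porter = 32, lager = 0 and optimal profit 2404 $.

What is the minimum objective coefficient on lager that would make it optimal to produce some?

Binding: water and malt. Non-binding: hops (20 unused).
By complementary slackness, y = 0 for the non-binding constraint.
From A_Bᵀ y = c: 5·y_water + 3·y_malt = 50; 2·y_water + 2·y_malt = 22.
This yields shadow prices y_water = 8.5, y_malt = 2.5.
lager enters the basis when its profit ≥ yᵀa₃ = 8.5·2 + 2.5·1 = 19.5.

19.5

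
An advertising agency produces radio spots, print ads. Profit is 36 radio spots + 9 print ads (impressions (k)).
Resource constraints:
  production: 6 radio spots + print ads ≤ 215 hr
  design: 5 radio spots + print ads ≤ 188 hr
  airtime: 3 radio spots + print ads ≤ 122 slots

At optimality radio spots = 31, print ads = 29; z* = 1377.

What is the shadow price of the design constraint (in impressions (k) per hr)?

Binding: production and airtime. Non-binding: design (4 unused).
By complementary slackness, y = 0 for the non-binding constraint.
Dual feasibility on the basic columns requires 6·y_production + 3·y_airtime = 36, 1·y_production + 1·y_airtime = 9.
Solving: y_production = 3, y_airtime = 6.
Shadow price of design = 0.

0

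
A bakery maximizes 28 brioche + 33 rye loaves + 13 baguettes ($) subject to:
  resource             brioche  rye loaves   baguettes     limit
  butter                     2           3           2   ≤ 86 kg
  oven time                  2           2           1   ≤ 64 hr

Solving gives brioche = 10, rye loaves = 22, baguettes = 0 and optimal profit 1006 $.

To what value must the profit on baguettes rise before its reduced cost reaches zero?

19

At the optimum: butter uses 86 of 86 (binding); oven time uses 64 of 64 (binding).
From A_Bᵀ y = c: 2·y_butter + 2·y_oven time = 28; 3·y_butter + 2·y_oven time = 33.
This yields shadow prices y_butter = 5, y_oven time = 9.
baguettes enters the basis when its profit ≥ yᵀa₃ = 5·2 + 9·1 = 19.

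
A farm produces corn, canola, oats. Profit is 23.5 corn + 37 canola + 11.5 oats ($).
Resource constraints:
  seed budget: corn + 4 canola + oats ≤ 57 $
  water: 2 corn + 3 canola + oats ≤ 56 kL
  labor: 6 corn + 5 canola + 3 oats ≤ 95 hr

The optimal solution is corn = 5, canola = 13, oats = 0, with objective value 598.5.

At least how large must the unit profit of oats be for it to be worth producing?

Check each constraint at x*: seed budget 57/57 (tight); water 49/56 (slack 7); labor 95/95 (tight).
Slack constraints have shadow price 0 (complementary slackness).
Dual feasibility on the basic columns requires 1·y_seed budget + 6·y_labor = 23.5, 4·y_seed budget + 5·y_labor = 37.
This yields shadow prices y_seed budget = 5.5, y_labor = 3.
oats enters the basis when its profit ≥ yᵀa₃ = 5.5·1 + 3·3 = 14.5.

14.5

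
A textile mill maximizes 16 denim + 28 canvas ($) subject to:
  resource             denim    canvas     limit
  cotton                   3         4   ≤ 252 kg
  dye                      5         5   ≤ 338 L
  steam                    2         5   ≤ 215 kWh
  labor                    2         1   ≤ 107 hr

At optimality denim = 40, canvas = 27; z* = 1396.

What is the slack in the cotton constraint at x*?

24

cotton used = 3·40 + 4·27 = 228; slack = 252 − 228 = 24.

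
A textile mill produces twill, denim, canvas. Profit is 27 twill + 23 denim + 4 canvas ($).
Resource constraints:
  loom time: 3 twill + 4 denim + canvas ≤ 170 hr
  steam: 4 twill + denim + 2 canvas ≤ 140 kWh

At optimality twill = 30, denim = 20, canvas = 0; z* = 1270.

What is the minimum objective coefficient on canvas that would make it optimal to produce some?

At the optimum: loom time uses 170 of 170 (binding); steam uses 140 of 140 (binding).
The binding rows give the dual system: 3·y_loom time + 4·y_steam = 27 and 4·y_loom time + 1·y_steam = 23.
→ y_loom time = 5 and y_steam = 3.
canvas enters the basis when its profit ≥ yᵀa₃ = 5·1 + 3·2 = 11.

11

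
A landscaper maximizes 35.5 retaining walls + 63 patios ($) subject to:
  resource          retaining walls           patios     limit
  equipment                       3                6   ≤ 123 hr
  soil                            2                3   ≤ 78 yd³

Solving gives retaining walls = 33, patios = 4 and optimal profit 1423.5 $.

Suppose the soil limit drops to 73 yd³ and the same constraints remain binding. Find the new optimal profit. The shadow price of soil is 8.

Δb = -5, so new z* = 1423.5 + (8)·(-5) = 1423.5 − 40 = 1383.5.

1383.5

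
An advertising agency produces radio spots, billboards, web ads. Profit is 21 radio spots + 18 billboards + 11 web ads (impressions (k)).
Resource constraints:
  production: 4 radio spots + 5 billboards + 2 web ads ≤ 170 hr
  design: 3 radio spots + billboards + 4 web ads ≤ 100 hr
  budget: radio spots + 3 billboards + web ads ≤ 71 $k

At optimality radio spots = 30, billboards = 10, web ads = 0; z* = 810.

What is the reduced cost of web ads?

Binding: production and design. Non-binding: budget (11 unused).
By complementary slackness, y = 0 for the non-binding constraint.
From A_Bᵀ y = c: 4·y_production + 3·y_design = 21; 5·y_production + 1·y_design = 18.
→ y_production = 3 and y_design = 3.
Reduced cost of web ads: c₃ − yᵀa₃ = 11 − (3·2 + 3·4) = 11 − 18 = -7.

-7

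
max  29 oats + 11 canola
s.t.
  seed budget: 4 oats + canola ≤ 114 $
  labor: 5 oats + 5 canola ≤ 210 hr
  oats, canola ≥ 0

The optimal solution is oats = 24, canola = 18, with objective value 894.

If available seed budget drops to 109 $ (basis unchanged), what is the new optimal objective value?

864

At the optimum: seed budget uses 114 of 114 (binding); labor uses 210 of 210 (binding).
The binding rows give the dual system: 4·y_seed budget + 5·y_labor = 29 and 1·y_seed budget + 5·y_labor = 11.
→ y_seed budget = 6 and y_labor = 1.
Δz = y_seed budget·Δb = 6 × (-5) = -30, so new z* = 894 − 30 = 864.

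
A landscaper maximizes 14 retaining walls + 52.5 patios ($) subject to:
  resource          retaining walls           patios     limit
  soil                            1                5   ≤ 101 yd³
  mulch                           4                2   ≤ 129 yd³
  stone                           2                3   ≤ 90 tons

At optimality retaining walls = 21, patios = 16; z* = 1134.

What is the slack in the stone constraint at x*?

0

stone used = 2·21 + 3·16 = 90; slack = 90 − 90 = 0.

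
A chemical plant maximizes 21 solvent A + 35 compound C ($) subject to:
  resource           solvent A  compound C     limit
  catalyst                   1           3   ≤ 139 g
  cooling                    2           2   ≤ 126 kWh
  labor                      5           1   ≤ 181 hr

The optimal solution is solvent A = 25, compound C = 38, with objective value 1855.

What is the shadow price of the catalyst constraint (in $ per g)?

Binding: catalyst and cooling. Non-binding: labor (18 unused).
Since labor is not tight, its dual is 0.
Dual feasibility on the basic columns requires 1·y_catalyst + 2·y_cooling = 21, 3·y_catalyst + 2·y_cooling = 35.
→ y_catalyst = 7 and y_cooling = 7.
Shadow price of catalyst = 7.

7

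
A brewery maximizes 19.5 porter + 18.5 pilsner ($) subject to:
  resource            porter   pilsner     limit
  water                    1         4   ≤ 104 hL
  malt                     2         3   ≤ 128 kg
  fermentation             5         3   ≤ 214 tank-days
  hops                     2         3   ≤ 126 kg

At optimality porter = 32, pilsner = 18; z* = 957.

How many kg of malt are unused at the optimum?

10

malt used = 2·32 + 3·18 = 118; slack = 128 − 118 = 10.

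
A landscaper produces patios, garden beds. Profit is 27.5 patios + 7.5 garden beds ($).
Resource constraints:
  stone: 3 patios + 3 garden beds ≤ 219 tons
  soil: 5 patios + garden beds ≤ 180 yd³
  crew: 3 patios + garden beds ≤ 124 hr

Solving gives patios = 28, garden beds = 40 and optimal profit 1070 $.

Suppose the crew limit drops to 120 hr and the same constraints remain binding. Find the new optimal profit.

Check each constraint at x*: stone 204/219 (slack 15); soil 180/180 (tight); crew 124/124 (tight).
By complementary slackness, y = 0 for the non-binding constraint.
Dual feasibility on the basic columns requires 5·y_soil + 3·y_crew = 27.5, 1·y_soil + 1·y_crew = 7.5.
Solving: y_soil = 2.5, y_crew = 5.
Δz = y_crew·Δb = 5 × (-4) = -20, so new z* = 1070 − 20 = 1050.

1050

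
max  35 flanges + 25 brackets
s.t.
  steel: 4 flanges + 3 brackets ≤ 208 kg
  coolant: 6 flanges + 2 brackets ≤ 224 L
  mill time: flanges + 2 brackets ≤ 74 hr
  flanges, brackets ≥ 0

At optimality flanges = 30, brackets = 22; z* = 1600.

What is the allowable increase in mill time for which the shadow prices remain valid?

Binding constraints: coolant, mill time. The basis is B = [[6,2],[1,2]] with det 10.
Per unit increase in mill time, x* moves by d = (-0.2, 0.6).
The basis stays optimal until steel becomes binding; allowable increase = 22 hr.

22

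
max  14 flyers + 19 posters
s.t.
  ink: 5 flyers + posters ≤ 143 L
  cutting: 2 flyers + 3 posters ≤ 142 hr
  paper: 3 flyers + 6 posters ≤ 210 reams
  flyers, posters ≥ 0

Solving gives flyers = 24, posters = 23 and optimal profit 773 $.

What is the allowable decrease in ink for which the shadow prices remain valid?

108

Binding constraints: ink, paper. The basis is B = [[5,1],[3,6]] with det 27.
Per unit decrease in ink, x* moves by d = (-0.2222, 0.1111).
The basis stays optimal until flyers reaches 0; allowable decrease = 108 L.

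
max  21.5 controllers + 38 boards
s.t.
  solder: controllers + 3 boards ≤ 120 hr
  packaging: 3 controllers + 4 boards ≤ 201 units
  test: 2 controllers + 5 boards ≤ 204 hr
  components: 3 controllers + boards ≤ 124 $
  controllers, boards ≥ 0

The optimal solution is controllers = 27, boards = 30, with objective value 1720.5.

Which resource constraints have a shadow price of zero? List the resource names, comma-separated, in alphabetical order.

components, solder

solder: 117/120 (slack 3)
packaging: 201/201 (binding)
test: 204/204 (binding)
components: 111/124 (slack 13)
By complementary slackness, a constraint with positive slack has shadow price 0 → components, solder.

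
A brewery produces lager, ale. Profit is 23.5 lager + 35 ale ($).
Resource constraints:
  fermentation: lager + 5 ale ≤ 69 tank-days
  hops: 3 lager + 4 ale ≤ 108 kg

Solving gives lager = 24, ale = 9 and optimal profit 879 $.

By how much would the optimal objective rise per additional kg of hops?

At the optimum: fermentation uses 69 of 69 (binding); hops uses 108 of 108 (binding).
The binding rows give the dual system: 1·y_fermentation + 3·y_hops = 23.5 and 5·y_fermentation + 4·y_hops = 35.
→ y_fermentation = 1 and y_hops = 7.5.
Shadow price of hops = 7.5.

7.5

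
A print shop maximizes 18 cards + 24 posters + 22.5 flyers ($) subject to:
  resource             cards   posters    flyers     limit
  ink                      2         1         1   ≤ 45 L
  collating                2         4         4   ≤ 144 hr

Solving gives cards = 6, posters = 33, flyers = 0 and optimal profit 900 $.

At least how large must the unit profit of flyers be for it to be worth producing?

24

Check each constraint at x*: ink 45/45 (tight); collating 144/144 (tight).
From A_Bᵀ y = c: 2·y_ink + 2·y_collating = 18; 1·y_ink + 4·y_collating = 24.
→ y_ink = 4 and y_collating = 5.
flyers enters the basis when its profit ≥ yᵀa₃ = 4·1 + 5·4 = 24.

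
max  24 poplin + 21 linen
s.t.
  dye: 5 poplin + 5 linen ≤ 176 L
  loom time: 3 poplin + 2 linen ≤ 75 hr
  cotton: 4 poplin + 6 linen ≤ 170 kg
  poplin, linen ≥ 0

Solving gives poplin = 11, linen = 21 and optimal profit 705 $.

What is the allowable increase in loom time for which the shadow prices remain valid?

16

Binding constraints: loom time, cotton. The basis is B = [[3,2],[4,6]] with det 10.
Per unit increase in loom time, x* moves by d = (0.6, -0.4).
The basis stays optimal until dye becomes binding; allowable increase = 16 hr.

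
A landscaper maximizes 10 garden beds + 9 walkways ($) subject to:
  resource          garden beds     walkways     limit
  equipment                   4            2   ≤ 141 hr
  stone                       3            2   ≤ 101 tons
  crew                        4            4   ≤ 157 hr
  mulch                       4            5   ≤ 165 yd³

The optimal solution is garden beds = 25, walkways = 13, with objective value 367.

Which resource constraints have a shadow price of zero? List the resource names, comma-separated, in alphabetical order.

crew, equipment

equipment: 126/141 (slack 15)
stone: 101/101 (binding)
crew: 152/157 (slack 5)
mulch: 165/165 (binding)
By complementary slackness, a constraint with positive slack has shadow price 0 → crew, equipment.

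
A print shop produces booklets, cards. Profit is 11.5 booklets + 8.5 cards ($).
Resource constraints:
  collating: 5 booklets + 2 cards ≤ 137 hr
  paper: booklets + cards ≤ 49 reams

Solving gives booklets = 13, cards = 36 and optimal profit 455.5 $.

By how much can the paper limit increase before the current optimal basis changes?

Binding constraints: collating, paper. The basis is B = [[5,2],[1,1]] with det 3.
Per unit increase in paper, x* moves by d = (-0.6667, 1.6667).
The basis stays optimal until booklets reaches 0; allowable increase = 19.5 reams.

19.5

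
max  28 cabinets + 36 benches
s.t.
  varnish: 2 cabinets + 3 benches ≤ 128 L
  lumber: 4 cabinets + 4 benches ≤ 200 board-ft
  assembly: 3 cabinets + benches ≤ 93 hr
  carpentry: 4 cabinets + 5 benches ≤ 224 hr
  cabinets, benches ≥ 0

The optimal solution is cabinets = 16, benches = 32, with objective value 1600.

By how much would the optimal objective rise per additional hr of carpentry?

Binding: varnish and carpentry. Non-binding: lumber (8 unused), assembly (13 unused).
Slack constraints have shadow price 0 (complementary slackness).
The binding rows give the dual system: 2·y_varnish + 4·y_carpentry = 28 and 3·y_varnish + 5·y_carpentry = 36.
Solving: y_varnish = 2, y_carpentry = 6.
Shadow price of carpentry = 6.

6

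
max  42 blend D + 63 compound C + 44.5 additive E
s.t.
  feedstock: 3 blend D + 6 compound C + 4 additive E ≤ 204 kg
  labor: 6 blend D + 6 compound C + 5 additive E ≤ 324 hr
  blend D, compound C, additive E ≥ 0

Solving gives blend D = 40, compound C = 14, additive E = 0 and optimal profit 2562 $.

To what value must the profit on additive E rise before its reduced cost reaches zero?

At the optimum: feedstock uses 204 of 204 (binding); labor uses 324 of 324 (binding).
Dual feasibility on the basic columns requires 3·y_feedstock + 6·y_labor = 42, 6·y_feedstock + 6·y_labor = 63.
This yields shadow prices y_feedstock = 7, y_labor = 3.5.
additive E enters the basis when its profit ≥ yᵀa₃ = 7·4 + 3.5·5 = 45.5.

45.5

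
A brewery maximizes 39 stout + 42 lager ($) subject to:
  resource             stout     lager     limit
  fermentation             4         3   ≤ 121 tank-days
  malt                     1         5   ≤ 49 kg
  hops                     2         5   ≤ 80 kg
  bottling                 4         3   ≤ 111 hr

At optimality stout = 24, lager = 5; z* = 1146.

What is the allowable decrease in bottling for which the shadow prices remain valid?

81.6

Binding constraints: malt, bottling. The basis is B = [[1,5],[4,3]] with det -17.
Per unit decrease in bottling, x* moves by d = (-0.2941, 0.0588).
The basis stays optimal until stout reaches 0; allowable decrease = 81.6 hr.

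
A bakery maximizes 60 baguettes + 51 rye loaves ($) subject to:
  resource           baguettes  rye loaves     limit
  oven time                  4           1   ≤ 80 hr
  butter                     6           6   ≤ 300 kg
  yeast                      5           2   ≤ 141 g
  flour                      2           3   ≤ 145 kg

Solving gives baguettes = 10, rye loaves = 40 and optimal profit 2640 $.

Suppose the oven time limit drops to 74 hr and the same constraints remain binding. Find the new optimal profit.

2622

Check each constraint at x*: oven time 80/80 (tight); butter 300/300 (tight); yeast 130/141 (slack 11); flour 140/145 (slack 5).
By complementary slackness, y = 0 for the non-binding constraints.
The binding rows give the dual system: 4·y_oven time + 6·y_butter = 60 and 1·y_oven time + 6·y_butter = 51.
→ y_oven time = 3 and y_butter = 8.
Δz = y_oven time·Δb = 3 × (-6) = -18, so new z* = 2640 − 18 = 2622.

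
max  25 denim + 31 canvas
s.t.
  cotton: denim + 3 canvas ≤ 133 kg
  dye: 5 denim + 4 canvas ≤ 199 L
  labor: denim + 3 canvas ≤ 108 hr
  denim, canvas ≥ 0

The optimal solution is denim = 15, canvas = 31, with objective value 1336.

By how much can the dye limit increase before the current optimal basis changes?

341

Binding constraints: dye, labor. The basis is B = [[5,4],[1,3]] with det 11.
Per unit increase in dye, x* moves by d = (0.2727, -0.0909).
The basis stays optimal until canvas reaches 0; allowable increase = 341 L.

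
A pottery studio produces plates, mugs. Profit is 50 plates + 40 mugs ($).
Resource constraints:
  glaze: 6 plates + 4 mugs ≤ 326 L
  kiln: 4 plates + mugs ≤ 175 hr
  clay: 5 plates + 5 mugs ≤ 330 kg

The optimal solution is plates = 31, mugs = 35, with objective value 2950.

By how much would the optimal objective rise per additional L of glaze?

Check each constraint at x*: glaze 326/326 (tight); kiln 159/175 (slack 16); clay 330/330 (tight).
Slack constraints have shadow price 0 (complementary slackness).
From A_Bᵀ y = c: 6·y_glaze + 5·y_clay = 50; 4·y_glaze + 5·y_clay = 40.
→ y_glaze = 5 and y_clay = 4.
Shadow price of glaze = 5.

5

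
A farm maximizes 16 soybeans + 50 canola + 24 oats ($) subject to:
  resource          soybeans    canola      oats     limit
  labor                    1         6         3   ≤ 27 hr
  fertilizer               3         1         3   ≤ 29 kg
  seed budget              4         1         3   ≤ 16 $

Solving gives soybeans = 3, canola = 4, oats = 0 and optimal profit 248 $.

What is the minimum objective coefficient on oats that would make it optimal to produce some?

30

Check each constraint at x*: labor 27/27 (tight); fertilizer 13/29 (slack 16); seed budget 16/16 (tight).
By complementary slackness, y = 0 for the non-binding constraint.
From A_Bᵀ y = c: 1·y_labor + 4·y_seed budget = 16; 6·y_labor + 1·y_seed budget = 50.
This yields shadow prices y_labor = 8, y_seed budget = 2.
oats enters the basis when its profit ≥ yᵀa₃ = 8·3 + 2·3 = 30.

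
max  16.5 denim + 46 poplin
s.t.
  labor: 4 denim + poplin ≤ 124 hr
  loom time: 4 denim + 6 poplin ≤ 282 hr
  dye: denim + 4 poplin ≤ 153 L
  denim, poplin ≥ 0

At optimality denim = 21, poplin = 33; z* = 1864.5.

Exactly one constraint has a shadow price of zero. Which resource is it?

labor: 117/124 (slack 7)
loom time: 282/282 (binding)
dye: 153/153 (binding)
By complementary slackness, a constraint with positive slack has shadow price 0 → labor.

labor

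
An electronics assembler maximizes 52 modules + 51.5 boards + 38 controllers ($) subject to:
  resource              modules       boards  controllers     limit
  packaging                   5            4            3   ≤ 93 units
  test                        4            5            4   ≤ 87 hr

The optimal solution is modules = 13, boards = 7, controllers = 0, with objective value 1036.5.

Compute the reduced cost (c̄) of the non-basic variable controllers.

At the optimum: packaging uses 93 of 93 (binding); test uses 87 of 87 (binding).
Dual feasibility on the basic columns requires 5·y_packaging + 4·y_test = 52, 4·y_packaging + 5·y_test = 51.5.
This yields shadow prices y_packaging = 6, y_test = 5.5.
Reduced cost of controllers: c₃ − yᵀa₃ = 38 − (6·3 + 5.5·4) = 38 − 40 = -2.

-2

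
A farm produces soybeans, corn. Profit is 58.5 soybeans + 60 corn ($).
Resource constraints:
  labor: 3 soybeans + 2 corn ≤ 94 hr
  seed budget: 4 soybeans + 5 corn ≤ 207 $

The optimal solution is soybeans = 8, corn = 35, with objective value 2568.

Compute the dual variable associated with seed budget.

9

Both labor and seed budget are binding at x*.
The binding rows give the dual system: 3·y_labor + 4·y_seed budget = 58.5 and 2·y_labor + 5·y_seed budget = 60.
→ y_labor = 7.5 and y_seed budget = 9.
Shadow price of seed budget = 9.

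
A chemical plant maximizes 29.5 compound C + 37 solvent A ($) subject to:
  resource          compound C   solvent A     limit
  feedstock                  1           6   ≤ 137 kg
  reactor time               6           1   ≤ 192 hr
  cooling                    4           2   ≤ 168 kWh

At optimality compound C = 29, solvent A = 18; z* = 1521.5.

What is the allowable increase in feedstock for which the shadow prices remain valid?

70

Binding constraints: feedstock, reactor time. The basis is B = [[1,6],[6,1]] with det -35.
Per unit increase in feedstock, x* moves by d = (-0.0286, 0.1714).
The basis stays optimal until cooling becomes binding; allowable increase = 70 kg.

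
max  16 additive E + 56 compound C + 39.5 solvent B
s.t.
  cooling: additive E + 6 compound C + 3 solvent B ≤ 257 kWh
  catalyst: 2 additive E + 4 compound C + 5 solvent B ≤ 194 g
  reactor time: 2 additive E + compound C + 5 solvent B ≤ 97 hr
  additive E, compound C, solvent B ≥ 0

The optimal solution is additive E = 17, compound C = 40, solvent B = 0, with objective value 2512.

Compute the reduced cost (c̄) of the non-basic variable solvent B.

At the optimum: cooling uses 257 of 257 (binding); catalyst uses 194 of 194 (binding); reactor time uses 74 of 97 (slack = 23).
Since reactor time is not tight, its dual is 0.
From A_Bᵀ y = c: 1·y_cooling + 2·y_catalyst = 16; 6·y_cooling + 4·y_catalyst = 56.
This yields shadow prices y_cooling = 6, y_catalyst = 5.
Reduced cost of solvent B: c₃ − yᵀa₃ = 39.5 − (6·3 + 5·5) = 39.5 − 43 = -3.5.

-3.5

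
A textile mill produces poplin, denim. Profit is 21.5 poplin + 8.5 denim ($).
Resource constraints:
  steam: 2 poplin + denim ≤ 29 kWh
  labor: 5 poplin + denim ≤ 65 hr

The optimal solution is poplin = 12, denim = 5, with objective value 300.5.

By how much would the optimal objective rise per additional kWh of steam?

At the optimum: steam uses 29 of 29 (binding); labor uses 65 of 65 (binding).
The binding rows give the dual system: 2·y_steam + 5·y_labor = 21.5 and 1·y_steam + 1·y_labor = 8.5.
→ y_steam = 7 and y_labor = 1.5.
Shadow price of steam = 7.

7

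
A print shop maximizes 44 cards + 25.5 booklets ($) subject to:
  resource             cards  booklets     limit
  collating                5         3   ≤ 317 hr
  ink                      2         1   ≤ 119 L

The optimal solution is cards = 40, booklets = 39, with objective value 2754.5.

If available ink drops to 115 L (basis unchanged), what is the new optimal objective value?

2736.5

Both collating and ink are binding at x*.
From A_Bᵀ y = c: 5·y_collating + 2·y_ink = 44; 3·y_collating + 1·y_ink = 25.5.
→ y_collating = 7 and y_ink = 4.5.
Δz = y_ink·Δb = 4.5 × (-4) = -18, so new z* = 2754.5 − 18 = 2736.5.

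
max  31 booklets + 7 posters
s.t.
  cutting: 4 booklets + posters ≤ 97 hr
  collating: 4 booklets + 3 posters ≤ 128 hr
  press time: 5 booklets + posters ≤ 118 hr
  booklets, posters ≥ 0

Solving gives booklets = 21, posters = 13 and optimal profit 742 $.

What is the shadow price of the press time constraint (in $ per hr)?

Binding: cutting and press time. Non-binding: collating (5 unused).
Since collating is not tight, its dual is 0.
The binding rows give the dual system: 4·y_cutting + 5·y_press time = 31 and 1·y_cutting + 1·y_press time = 7.
This yields shadow prices y_cutting = 4, y_press time = 3.
Shadow price of press time = 3.

3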